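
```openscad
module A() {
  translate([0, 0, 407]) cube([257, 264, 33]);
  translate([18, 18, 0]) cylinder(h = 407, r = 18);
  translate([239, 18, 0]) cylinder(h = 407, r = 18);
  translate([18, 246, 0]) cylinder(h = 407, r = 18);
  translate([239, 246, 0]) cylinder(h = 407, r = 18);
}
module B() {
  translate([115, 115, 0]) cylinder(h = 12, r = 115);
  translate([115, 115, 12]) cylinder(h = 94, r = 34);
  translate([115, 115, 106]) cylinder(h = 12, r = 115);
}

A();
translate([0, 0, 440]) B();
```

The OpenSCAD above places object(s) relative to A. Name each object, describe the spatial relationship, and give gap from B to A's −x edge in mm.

The spool's min-x is at 0; the stool's min-x is 0; gap = 0 mm.

A is a stool. B is a spool. The spool is on top of the stool. The gap from the spool to the stool's −x edge is 0 mm.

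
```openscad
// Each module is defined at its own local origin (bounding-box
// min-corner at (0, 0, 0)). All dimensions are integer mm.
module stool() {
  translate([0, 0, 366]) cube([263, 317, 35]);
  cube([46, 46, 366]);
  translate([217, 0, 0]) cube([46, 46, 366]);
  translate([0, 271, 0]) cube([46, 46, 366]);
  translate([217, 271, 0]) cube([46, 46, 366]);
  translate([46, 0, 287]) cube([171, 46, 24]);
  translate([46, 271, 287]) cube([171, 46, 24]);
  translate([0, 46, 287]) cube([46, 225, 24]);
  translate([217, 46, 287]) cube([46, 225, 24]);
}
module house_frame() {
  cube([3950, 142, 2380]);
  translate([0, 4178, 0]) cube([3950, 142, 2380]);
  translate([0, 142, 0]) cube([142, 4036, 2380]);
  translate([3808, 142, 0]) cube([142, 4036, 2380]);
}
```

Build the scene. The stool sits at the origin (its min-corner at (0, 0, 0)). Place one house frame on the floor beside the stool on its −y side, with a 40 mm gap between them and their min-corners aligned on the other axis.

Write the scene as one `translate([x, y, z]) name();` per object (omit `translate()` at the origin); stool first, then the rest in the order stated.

stool();
translate([0, -4360, 0]) house_frame();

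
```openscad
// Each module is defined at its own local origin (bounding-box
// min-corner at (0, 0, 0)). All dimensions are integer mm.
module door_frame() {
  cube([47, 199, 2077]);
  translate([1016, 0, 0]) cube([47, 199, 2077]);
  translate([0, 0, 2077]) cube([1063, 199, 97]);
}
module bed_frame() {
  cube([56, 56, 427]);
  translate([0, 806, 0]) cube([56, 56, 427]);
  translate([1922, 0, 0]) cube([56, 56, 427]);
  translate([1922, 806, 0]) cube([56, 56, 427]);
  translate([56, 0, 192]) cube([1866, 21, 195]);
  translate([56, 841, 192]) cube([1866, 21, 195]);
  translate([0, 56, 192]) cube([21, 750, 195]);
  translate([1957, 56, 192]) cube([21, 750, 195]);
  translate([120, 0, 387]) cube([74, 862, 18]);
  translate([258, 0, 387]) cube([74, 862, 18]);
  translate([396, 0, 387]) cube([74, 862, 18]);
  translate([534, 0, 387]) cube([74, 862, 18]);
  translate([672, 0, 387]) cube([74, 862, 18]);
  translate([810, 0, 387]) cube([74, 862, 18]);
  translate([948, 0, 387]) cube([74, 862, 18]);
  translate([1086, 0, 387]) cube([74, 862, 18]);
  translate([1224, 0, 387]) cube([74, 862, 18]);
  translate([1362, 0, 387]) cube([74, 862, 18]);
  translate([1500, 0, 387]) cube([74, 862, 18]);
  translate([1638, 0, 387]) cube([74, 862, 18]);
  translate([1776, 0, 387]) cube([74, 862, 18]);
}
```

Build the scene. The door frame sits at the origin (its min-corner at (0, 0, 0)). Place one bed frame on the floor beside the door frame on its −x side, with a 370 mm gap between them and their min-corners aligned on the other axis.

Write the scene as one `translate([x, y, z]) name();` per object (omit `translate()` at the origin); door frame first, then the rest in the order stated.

door_frame();
translate([-2348, 0, 0]) bed_frame();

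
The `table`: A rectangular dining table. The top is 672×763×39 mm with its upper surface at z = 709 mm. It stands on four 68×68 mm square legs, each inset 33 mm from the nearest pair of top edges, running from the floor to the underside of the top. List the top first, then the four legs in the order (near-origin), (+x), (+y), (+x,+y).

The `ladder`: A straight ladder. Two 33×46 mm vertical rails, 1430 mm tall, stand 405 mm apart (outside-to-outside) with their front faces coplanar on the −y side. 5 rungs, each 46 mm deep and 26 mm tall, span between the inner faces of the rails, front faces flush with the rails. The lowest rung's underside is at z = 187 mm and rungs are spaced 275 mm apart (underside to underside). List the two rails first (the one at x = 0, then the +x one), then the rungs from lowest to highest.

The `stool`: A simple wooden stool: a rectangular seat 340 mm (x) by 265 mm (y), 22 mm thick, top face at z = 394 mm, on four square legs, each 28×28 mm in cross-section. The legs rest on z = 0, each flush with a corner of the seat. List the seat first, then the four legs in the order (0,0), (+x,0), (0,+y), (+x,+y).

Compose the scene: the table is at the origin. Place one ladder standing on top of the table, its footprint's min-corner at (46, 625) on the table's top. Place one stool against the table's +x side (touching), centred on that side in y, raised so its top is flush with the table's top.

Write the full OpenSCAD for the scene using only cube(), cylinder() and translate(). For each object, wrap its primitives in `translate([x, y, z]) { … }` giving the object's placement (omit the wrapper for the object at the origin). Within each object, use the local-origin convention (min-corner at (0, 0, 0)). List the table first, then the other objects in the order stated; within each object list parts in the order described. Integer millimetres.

translate([0, 0, 670]) cube([672, 763, 39]);
translate([33, 33, 0]) cube([68, 68, 670]);
translate([571, 33, 0]) cube([68, 68, 670]);
translate([33, 662, 0]) cube([68, 68, 670]);
translate([571, 662, 0]) cube([68, 68, 670]);
translate([46, 625, 709]) {
  cube([33, 46, 1430]);
  translate([372, 0, 0]) cube([33, 46, 1430]);
  translate([33, 0, 187]) cube([339, 46, 26]);
  translate([33, 0, 462]) cube([339, 46, 26]);
  translate([33, 0, 737]) cube([339, 46, 26]);
  translate([33, 0, 1012]) cube([339, 46, 26]);
  translate([33, 0, 1287]) cube([339, 46, 26]);
}
translate([672, 249, 315]) {
  translate([0, 0, 372]) cube([340, 265, 22]);
  cube([28, 28, 372]);
  translate([312, 0, 0]) cube([28, 28, 372]);
  translate([0, 237, 0]) cube([28, 28, 372]);
  translate([312, 237, 0]) cube([28, 28, 372]);
}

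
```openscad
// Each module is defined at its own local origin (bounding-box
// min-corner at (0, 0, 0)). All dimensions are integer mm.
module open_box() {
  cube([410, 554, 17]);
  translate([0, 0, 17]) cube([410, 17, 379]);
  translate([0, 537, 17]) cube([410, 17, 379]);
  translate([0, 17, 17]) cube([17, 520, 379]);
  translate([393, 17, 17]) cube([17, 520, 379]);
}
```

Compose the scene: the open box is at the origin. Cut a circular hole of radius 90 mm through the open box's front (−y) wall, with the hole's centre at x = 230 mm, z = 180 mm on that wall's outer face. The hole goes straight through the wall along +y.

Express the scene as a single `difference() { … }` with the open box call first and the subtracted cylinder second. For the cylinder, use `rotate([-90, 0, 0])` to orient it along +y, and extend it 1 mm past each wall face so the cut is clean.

difference() {
  open_box();
  translate([230, -1, 180]) rotate([-90, 0, 0]) cylinder(h = 19, r = 90);
}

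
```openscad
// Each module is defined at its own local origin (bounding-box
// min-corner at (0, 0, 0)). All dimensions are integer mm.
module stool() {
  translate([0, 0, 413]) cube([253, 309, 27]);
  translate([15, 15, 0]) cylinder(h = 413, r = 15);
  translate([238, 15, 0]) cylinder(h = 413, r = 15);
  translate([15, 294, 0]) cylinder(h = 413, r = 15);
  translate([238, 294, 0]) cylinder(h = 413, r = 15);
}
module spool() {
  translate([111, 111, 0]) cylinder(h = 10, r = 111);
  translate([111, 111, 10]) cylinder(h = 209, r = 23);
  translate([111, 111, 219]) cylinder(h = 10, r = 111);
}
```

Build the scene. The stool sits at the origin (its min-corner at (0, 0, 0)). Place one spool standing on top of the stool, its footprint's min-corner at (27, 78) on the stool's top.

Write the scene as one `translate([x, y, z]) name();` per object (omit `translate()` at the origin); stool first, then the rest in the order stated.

stool();
translate([27, 78, 440]) spool();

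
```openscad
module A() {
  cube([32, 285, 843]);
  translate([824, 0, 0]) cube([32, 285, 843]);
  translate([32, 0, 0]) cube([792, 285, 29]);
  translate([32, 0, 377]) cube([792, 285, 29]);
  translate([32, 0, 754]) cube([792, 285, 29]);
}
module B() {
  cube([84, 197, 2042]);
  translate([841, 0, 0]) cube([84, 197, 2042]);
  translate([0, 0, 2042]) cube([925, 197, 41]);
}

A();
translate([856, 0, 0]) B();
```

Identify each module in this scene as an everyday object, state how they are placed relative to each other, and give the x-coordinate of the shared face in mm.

A is a bookshelf. B is a door frame. The door frame is against the bookshelf's +x side, with their −y faces flush. The x-coordinate of the shared face is 856 mm.

The bookshelf's +x face and the door frame's −x face are both at x = 856 mm.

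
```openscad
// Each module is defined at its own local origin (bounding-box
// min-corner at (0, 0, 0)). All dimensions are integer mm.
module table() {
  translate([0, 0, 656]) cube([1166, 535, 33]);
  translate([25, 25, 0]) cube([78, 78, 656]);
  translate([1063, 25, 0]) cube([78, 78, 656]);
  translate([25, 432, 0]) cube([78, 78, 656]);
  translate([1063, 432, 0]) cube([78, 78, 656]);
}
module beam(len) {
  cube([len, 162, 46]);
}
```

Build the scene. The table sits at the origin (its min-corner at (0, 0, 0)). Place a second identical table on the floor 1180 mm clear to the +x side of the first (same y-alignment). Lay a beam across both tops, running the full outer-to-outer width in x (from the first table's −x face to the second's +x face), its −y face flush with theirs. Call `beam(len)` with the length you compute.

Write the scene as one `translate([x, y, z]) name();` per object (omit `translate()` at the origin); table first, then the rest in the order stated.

table();
translate([2346, 0, 0]) table();
translate([0, 0, 689]) beam(3512);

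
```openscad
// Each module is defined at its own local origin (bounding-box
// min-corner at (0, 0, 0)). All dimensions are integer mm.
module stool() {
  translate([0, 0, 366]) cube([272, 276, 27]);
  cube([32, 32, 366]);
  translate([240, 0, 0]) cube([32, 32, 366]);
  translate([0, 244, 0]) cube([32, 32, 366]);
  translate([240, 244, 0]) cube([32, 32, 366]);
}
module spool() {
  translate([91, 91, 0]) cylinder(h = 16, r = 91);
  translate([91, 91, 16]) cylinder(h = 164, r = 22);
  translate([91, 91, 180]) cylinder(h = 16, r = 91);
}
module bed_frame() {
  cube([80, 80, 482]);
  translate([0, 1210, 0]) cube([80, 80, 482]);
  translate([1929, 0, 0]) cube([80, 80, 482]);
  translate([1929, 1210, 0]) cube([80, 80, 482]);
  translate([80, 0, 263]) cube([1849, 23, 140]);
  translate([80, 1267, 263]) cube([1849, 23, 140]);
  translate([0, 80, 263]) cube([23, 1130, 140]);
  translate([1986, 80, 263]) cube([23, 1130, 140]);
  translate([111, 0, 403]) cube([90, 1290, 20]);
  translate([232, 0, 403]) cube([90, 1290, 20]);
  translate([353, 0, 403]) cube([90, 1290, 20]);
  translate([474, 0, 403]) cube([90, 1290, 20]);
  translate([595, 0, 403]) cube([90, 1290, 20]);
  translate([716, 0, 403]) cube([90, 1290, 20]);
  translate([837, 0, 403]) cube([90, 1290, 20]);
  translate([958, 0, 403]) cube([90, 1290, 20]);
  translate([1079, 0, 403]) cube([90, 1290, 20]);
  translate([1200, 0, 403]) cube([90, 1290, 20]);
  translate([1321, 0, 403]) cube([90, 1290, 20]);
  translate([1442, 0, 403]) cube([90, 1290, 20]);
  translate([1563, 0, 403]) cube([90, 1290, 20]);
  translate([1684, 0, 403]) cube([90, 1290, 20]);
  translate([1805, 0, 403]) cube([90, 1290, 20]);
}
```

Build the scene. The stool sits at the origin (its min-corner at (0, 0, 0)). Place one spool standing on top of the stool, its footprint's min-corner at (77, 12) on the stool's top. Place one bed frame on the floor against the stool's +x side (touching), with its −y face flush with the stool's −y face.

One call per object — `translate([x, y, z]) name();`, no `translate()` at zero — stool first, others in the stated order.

stool();
translate([77, 12, 393]) spool();
translate([272, 0, 0]) bed_frame();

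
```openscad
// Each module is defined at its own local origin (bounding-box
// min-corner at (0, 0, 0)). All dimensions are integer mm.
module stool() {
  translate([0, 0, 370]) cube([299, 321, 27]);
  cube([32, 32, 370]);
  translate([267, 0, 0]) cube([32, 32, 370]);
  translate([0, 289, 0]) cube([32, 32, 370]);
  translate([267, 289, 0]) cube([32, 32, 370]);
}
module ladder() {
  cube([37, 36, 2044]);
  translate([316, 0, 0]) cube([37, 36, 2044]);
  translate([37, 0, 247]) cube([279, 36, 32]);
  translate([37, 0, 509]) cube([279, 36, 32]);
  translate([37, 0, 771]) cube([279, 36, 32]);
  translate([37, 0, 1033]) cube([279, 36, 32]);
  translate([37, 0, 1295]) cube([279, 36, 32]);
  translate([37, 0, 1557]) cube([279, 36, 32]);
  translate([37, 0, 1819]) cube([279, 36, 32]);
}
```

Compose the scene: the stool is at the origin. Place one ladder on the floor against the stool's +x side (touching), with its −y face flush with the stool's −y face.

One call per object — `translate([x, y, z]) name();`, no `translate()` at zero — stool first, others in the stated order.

stool();
translate([299, 0, 0]) ladder();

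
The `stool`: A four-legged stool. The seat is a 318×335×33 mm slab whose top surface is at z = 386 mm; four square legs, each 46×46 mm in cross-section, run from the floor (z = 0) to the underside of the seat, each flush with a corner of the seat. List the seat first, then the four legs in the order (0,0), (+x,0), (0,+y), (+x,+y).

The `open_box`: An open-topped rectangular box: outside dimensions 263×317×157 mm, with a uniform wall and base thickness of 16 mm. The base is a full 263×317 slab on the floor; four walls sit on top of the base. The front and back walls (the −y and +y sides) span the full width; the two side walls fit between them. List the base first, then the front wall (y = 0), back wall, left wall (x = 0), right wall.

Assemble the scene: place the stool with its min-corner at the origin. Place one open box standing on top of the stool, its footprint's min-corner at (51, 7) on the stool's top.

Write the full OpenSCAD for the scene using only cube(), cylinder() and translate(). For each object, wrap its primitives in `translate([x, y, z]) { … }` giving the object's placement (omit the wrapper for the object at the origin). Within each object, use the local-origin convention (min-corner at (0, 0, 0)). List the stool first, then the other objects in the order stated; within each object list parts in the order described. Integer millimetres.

translate([0, 0, 353]) cube([318, 335, 33]);
cube([46, 46, 353]);
translate([272, 0, 0]) cube([46, 46, 353]);
translate([0, 289, 0]) cube([46, 46, 353]);
translate([272, 289, 0]) cube([46, 46, 353]);
translate([51, 7, 386]) {
  cube([263, 317, 16]);
  translate([0, 0, 16]) cube([263, 16, 141]);
  translate([0, 301, 16]) cube([263, 16, 141]);
  translate([0, 16, 16]) cube([16, 285, 141]);
  translate([247, 16, 16]) cube([16, 285, 141]);
}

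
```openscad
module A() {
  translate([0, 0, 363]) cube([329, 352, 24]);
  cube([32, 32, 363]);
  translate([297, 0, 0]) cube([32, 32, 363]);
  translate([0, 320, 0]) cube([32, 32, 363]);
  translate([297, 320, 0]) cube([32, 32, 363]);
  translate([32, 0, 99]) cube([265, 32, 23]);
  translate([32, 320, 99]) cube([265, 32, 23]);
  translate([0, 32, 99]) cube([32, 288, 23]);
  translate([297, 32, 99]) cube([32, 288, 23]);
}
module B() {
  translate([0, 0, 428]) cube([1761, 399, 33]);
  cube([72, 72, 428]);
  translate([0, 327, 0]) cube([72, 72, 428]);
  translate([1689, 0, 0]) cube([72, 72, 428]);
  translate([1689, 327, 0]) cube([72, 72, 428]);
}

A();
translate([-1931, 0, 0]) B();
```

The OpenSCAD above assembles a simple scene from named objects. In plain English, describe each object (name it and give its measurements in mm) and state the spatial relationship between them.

A is a four-legged stool. The seat is 329×352 mm, 24 mm thick, top at z = 387 mm. It stands on four square legs, each 32×32 mm in cross-section, from z = 0 to the seat underside, each flush with a corner of the seat. Four stretchers, 32 mm wide and 23 mm tall, connect adjacent legs with their undersides at z = 99 mm, each running between the inner faces of the legs it joins and aligned with the legs' outer faces on the other axis.

B is a bench: a 1761×399 mm seat slab, 33 mm thick, top at z = 461 mm, on four 72×72 mm square legs flush with the seat corners and standing on z = 0.

The bench is on the floor beside the stool on its −x side.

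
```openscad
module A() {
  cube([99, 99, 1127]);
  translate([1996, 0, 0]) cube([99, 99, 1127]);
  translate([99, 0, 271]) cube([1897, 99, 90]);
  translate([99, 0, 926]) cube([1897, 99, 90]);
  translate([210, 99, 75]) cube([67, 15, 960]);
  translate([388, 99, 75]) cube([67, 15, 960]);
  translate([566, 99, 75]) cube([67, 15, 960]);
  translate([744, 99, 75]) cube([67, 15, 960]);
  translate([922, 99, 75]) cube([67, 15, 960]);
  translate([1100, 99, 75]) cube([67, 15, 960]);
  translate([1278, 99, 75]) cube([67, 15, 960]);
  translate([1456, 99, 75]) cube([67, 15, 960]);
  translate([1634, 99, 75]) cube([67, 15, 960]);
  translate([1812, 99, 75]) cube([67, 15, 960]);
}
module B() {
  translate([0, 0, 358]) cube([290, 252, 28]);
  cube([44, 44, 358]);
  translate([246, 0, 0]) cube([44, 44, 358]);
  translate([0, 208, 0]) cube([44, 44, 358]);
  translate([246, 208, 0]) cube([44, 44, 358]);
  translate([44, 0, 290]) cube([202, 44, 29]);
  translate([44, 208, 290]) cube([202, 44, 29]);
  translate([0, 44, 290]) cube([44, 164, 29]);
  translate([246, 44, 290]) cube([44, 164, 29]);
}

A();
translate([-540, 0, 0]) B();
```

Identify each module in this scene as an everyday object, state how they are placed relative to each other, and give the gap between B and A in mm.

A is a fence section. B is a stool. The stool is on the floor beside the fence section on its −x side. The gap between the stool and the fence section is 250 mm.

The stool's nearest face is 250 mm from the fence section's −x face.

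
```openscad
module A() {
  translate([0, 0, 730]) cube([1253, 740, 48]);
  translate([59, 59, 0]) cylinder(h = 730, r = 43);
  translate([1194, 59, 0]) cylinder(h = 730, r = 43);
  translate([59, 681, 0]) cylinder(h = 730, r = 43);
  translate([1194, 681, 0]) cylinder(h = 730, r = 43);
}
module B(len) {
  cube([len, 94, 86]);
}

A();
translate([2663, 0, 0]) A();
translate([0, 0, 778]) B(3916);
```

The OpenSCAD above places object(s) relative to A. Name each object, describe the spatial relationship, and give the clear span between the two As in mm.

A is a table. B is a beam. A beam spans the tops of two tables. The clear span between the two tables is 1410 mm.

Second table starts at x = 2663; first ends at x = 1253; clear span = 2663 − 1253 = 1410 mm.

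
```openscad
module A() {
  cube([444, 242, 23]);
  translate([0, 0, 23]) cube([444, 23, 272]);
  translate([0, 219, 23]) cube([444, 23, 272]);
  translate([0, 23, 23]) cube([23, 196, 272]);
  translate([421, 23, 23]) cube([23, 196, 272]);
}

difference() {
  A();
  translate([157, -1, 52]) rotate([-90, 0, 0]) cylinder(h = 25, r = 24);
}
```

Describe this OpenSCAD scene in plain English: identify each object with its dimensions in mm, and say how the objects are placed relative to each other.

A is an open storage box with external size 444×242×295 mm and wall thickness 23 mm (the base is also 23 mm thick). The base covers the whole footprint; the four walls stand on the base, with the y-facing walls full-width and the x-facing walls fitting between their inner faces.

The open box has a circular hole of radius 24 mm through its front wall, centred at (x = 157, z = 52).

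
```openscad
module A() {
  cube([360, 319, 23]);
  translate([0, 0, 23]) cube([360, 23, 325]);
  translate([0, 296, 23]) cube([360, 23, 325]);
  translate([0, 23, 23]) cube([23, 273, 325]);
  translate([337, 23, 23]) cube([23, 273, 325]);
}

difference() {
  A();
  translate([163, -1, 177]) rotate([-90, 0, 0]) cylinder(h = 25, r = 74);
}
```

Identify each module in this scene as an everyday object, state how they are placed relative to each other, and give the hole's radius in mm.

A is an open box. The open box has a circular hole through its front wall. The hole's radius is 74 mm.

The subtracted cylinder has r = 74 mm.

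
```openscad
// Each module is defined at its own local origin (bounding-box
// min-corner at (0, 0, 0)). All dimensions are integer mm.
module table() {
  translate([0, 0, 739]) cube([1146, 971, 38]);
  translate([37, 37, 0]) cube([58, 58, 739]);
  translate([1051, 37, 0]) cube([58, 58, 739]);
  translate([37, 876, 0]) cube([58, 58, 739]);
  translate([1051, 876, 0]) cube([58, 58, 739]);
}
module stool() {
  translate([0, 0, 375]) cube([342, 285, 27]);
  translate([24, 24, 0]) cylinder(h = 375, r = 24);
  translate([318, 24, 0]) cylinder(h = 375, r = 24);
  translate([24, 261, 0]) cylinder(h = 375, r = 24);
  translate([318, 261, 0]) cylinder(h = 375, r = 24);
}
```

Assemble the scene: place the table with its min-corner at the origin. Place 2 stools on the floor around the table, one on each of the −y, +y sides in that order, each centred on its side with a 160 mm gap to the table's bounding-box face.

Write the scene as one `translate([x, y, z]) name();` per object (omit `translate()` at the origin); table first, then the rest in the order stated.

table();
translate([402, -445, 0]) stool();
translate([402, 1131, 0]) stool();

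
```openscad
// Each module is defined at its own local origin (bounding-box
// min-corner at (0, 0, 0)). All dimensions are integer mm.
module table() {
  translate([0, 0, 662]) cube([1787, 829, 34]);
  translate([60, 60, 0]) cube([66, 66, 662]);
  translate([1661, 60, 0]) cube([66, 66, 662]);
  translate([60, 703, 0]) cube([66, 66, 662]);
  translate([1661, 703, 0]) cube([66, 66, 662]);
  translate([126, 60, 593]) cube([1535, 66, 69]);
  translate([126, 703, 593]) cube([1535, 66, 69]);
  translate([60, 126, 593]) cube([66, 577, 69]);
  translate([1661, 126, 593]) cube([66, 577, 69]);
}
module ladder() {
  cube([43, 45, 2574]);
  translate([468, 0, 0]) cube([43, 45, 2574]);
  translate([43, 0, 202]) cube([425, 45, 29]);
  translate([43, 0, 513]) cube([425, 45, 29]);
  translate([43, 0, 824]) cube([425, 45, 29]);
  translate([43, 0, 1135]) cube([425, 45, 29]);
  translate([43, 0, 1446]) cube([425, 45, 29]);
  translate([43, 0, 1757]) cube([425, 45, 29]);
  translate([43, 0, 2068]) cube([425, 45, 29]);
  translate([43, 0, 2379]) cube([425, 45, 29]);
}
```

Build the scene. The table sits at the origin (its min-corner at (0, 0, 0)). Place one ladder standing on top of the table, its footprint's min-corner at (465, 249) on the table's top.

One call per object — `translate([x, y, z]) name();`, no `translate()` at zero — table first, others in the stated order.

table();
translate([465, 249, 696]) ladder();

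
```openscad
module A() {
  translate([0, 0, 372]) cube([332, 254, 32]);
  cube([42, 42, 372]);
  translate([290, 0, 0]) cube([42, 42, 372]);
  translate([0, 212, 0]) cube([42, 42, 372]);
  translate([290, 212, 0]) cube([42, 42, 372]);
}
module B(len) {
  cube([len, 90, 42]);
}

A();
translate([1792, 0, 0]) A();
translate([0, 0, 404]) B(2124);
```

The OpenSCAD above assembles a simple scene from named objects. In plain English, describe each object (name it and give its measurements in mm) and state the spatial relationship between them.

A is a four-legged stool. The seat is a 332×254×32 mm slab whose top surface is at z = 404 mm; four square legs, each 42×42 mm in cross-section, run from the floor (z = 0) to the underside of the seat, each flush with a corner of the seat.

B is a rectangular beam 2124 mm long (x), 90 mm deep (y), 42 mm thick (z).

The beam spans the tops of two stools placed 1460 mm apart, resting at z = 404 mm.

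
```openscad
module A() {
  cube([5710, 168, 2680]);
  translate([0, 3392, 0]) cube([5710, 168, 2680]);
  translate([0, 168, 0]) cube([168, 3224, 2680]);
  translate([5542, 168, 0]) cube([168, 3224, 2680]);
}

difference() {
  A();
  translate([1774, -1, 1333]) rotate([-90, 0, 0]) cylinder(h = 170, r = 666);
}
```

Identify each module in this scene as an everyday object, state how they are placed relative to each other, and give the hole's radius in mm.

A is a house frame. The house frame has a circular hole through its front wall. The hole's radius is 666 mm.

The subtracted cylinder has r = 666 mm.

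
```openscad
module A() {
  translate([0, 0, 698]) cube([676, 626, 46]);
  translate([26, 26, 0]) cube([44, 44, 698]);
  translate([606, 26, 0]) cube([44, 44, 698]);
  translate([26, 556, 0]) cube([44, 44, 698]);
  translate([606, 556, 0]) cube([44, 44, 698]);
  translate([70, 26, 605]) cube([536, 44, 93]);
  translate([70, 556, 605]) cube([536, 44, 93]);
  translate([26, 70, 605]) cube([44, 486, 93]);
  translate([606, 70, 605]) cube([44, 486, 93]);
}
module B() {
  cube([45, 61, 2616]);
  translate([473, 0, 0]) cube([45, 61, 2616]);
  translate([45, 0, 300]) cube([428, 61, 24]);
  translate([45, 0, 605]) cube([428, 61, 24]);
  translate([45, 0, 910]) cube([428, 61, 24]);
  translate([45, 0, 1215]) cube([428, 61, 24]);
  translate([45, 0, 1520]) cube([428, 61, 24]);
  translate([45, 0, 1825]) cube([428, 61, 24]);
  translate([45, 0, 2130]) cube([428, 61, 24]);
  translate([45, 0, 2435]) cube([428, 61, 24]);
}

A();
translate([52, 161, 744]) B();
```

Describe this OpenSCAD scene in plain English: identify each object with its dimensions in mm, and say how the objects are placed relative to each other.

A is a rectangular dining table. The top is 676×626×46 mm with its upper surface at z = 744 mm. It stands on four 44×44 mm square legs, each inset 26 mm from the nearest pair of top edges, running from the floor to the underside of the top. Four apron rails, 44 mm thick and 93 mm tall, run between adjacent legs with their top edges flush with the underside of the top and their outer faces flush with the legs' outer faces.

B is a straight ladder. Two 45×61 mm vertical rails, 2616 mm tall, stand 518 mm apart (outside-to-outside) with their front faces coplanar on the −y side. 8 rungs, each 61 mm deep and 24 mm tall, span between the inner faces of the rails, front faces flush with the rails. The lowest rung's underside is at z = 300 mm and rungs are spaced 305 mm apart (underside to underside).

The ladder is on top of the table.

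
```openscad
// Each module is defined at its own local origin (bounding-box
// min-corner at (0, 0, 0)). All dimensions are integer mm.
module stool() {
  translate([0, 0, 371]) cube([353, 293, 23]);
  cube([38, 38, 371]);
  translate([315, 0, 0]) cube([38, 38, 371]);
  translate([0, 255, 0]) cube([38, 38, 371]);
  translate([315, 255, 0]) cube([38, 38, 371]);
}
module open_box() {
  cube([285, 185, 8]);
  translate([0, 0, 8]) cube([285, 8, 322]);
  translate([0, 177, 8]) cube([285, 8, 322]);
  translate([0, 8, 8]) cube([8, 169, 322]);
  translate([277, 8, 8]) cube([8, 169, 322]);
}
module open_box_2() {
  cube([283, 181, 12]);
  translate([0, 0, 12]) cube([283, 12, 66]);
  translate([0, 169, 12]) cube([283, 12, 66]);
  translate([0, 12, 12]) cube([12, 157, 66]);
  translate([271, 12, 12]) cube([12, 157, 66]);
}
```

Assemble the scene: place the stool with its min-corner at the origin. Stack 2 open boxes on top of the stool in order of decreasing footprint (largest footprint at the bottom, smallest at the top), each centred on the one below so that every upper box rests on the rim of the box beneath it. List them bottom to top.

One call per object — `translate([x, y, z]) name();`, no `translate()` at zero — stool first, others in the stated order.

stool();
translate([34, 54, 394]) open_box();
translate([35, 56, 724]) open_box_2();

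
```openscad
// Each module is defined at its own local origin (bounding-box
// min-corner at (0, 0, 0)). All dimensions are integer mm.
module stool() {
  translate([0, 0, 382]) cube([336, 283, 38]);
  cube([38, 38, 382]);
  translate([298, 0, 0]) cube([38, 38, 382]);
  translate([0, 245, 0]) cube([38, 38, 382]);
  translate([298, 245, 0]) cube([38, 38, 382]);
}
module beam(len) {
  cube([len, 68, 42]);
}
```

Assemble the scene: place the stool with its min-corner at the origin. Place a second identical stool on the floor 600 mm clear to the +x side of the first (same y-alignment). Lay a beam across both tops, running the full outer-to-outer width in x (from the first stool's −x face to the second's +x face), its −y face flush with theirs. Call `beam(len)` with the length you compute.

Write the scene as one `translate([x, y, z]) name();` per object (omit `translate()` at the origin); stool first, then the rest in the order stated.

stool();
translate([936, 0, 0]) stool();
translate([0, 0, 420]) beam(1272);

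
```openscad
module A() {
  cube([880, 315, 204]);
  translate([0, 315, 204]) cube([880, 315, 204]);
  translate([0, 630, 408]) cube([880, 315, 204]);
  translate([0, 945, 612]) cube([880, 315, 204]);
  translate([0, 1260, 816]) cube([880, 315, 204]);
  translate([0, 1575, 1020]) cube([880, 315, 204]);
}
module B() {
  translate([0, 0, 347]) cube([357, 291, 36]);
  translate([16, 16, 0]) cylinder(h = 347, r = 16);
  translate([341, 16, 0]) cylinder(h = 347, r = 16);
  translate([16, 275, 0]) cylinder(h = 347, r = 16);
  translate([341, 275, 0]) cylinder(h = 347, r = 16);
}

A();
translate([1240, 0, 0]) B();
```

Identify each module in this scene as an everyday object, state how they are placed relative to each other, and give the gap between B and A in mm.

A is a staircase. B is a stool. The stool is on the floor beside the staircase on its +x side. The gap between the stool and the staircase is 360 mm.

The stool's nearest face is 360 mm from the staircase's +x face.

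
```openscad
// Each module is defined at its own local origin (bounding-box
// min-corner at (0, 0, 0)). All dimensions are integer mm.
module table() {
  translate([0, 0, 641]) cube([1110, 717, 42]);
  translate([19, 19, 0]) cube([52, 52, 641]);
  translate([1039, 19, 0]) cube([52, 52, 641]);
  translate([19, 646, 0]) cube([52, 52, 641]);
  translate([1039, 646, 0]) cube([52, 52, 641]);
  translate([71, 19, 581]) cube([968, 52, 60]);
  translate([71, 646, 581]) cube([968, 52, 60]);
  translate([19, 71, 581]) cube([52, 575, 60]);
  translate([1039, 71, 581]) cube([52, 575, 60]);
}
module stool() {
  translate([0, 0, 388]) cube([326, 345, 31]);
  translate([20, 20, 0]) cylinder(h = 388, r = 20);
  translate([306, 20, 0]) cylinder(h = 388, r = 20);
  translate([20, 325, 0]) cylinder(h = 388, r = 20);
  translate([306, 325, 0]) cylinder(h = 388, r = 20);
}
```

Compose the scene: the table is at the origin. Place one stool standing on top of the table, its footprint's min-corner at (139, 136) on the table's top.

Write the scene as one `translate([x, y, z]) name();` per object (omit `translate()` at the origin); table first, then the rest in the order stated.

table();
translate([139, 136, 683]) stool();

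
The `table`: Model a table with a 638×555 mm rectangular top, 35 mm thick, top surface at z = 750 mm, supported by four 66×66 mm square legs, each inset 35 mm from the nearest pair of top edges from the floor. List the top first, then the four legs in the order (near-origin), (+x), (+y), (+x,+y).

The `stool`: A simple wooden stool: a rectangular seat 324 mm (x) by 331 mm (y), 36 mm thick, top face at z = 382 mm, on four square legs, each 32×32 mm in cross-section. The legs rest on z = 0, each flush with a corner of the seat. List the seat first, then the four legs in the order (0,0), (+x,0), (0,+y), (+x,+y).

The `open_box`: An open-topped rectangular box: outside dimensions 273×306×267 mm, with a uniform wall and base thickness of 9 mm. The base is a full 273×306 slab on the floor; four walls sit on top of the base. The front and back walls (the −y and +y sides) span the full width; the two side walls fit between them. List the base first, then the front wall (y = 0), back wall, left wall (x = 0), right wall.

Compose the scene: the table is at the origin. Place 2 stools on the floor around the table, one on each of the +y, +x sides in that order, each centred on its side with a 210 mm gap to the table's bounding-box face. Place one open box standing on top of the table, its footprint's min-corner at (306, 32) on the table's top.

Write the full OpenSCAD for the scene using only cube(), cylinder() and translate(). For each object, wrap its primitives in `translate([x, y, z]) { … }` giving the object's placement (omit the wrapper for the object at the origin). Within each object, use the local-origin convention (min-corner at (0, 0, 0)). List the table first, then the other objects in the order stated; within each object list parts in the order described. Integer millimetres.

translate([0, 0, 715]) cube([638, 555, 35]);
translate([35, 35, 0]) cube([66, 66, 715]);
translate([537, 35, 0]) cube([66, 66, 715]);
translate([35, 454, 0]) cube([66, 66, 715]);
translate([537, 454, 0]) cube([66, 66, 715]);
translate([157, 765, 0]) {
  translate([0, 0, 346]) cube([324, 331, 36]);
  cube([32, 32, 346]);
  translate([292, 0, 0]) cube([32, 32, 346]);
  translate([0, 299, 0]) cube([32, 32, 346]);
  translate([292, 299, 0]) cube([32, 32, 346]);
}
translate([848, 112, 0]) {
  translate([0, 0, 346]) cube([324, 331, 36]);
  cube([32, 32, 346]);
  translate([292, 0, 0]) cube([32, 32, 346]);
  translate([0, 299, 0]) cube([32, 32, 346]);
  translate([292, 299, 0]) cube([32, 32, 346]);
}
translate([306, 32, 750]) {
  cube([273, 306, 9]);
  translate([0, 0, 9]) cube([273, 9, 258]);
  translate([0, 297, 9]) cube([273, 9, 258]);
  translate([0, 9, 9]) cube([9, 288, 258]);
  translate([264, 9, 9]) cube([9, 288, 258]);
}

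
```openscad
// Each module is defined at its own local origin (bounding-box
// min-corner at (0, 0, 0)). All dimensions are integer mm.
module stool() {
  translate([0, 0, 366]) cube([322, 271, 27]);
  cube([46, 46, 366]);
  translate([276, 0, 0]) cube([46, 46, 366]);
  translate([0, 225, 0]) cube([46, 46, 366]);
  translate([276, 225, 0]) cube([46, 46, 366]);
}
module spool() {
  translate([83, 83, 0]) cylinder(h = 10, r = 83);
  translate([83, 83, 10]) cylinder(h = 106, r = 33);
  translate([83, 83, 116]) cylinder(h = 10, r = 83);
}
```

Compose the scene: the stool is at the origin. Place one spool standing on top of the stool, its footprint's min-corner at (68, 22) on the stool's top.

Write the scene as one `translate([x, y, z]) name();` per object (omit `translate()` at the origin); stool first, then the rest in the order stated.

stool();
translate([68, 22, 393]) spool();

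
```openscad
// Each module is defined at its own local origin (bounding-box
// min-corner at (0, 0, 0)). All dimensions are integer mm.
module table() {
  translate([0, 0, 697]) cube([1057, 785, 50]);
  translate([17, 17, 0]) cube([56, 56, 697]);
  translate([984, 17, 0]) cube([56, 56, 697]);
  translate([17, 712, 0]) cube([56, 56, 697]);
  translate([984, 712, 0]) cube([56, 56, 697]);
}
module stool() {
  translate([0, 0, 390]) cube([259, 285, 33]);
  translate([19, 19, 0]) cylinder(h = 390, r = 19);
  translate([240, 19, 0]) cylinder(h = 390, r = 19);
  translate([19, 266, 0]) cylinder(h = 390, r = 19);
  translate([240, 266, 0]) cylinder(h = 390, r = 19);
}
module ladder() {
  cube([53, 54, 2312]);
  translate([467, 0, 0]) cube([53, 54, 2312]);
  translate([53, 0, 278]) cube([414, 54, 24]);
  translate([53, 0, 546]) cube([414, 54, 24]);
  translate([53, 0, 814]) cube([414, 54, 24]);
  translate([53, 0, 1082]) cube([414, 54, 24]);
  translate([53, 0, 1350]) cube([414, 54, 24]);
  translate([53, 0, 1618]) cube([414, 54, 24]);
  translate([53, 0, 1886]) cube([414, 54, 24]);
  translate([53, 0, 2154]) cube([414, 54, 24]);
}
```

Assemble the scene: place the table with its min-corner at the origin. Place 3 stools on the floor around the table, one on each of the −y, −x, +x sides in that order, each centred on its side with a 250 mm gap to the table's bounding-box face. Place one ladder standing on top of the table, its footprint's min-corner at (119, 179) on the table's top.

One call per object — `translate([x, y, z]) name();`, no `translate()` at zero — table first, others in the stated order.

table();
translate([399, -535, 0]) stool();
translate([-509, 250, 0]) stool();
translate([1307, 250, 0]) stool();
translate([119, 179, 747]) ladder();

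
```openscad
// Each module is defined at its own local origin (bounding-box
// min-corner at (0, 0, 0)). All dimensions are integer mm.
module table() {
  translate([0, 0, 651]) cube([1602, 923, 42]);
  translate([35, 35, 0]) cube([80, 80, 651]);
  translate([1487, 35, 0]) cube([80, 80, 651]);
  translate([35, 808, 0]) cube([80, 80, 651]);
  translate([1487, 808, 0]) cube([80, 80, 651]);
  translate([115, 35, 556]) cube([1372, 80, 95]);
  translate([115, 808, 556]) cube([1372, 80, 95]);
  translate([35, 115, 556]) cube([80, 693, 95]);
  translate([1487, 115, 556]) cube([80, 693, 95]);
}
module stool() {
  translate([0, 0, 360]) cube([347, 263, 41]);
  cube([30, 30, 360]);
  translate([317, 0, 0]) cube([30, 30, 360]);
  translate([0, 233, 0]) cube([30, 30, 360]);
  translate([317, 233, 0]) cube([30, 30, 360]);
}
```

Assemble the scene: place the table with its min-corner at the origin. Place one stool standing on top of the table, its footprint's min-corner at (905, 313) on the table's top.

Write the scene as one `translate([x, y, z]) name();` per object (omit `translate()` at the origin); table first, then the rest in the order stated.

table();
translate([905, 313, 693]) stool();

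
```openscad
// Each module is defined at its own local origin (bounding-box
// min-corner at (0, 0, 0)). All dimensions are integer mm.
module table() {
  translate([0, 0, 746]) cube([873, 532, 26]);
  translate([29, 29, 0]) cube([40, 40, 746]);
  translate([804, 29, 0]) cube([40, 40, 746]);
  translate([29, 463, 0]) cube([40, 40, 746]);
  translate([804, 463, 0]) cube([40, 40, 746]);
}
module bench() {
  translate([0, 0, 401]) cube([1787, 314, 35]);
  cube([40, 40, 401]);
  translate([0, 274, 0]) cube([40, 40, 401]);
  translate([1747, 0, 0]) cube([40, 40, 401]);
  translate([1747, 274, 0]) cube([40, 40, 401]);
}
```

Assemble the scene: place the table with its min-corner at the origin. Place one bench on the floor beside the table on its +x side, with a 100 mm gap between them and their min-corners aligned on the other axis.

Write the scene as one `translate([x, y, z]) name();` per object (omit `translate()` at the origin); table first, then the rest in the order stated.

table();
translate([973, 0, 0]) bench();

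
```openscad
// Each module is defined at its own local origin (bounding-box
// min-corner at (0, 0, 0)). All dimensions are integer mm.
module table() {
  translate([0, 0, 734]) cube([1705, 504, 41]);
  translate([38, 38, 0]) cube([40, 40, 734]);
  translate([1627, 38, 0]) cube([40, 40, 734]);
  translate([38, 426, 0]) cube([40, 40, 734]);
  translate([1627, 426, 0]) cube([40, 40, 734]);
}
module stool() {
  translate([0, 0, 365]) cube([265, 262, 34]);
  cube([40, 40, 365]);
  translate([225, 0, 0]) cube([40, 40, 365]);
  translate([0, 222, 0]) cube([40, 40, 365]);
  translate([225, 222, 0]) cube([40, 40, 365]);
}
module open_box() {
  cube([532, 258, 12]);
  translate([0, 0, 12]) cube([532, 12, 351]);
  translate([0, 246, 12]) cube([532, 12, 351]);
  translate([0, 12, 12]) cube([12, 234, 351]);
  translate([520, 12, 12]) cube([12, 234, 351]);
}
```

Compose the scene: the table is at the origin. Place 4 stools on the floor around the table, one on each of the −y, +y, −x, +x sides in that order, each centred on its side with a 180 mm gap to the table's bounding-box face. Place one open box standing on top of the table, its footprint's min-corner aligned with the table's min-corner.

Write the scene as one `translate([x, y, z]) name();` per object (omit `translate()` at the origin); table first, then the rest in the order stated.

table();
translate([720, -442, 0]) stool();
translate([720, 684, 0]) stool();
translate([-445, 121, 0]) stool();
translate([1885, 121, 0]) stool();
translate([0, 0, 775]) open_box();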